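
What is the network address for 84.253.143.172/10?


IP:   01010100.11111101.10001111.10101100
Mask: 11111111.11000000.00000000.00000000
AND operation:
Net:  01010100.11000000.00000000.00000000
Network: 84.192.0.0/10


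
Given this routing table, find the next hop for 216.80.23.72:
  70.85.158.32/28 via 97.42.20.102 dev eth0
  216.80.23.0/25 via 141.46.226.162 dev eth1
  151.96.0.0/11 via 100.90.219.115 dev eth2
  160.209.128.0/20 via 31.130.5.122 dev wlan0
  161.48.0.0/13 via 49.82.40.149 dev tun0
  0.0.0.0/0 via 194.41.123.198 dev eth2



Longest prefix match for 216.80.23.72:
  /28 70.85.158.32: no
  /25 216.80.23.0: MATCH
  /11 151.96.0.0: no
  /20 160.209.128.0: no
  /13 161.48.0.0: no
  /0 0.0.0.0: MATCH
Selected: next-hop 141.46.226.162 via eth1 (matched /25)


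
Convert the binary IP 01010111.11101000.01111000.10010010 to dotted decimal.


01010111 = 87
11101000 = 232
01111000 = 120
10010010 = 146
IP: 87.232.120.146


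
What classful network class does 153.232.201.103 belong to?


First octet: 153
Binary: 10011001
10xxxxxx -> Class B (128-191)
Class B, default mask 255.255.0.0 (/16)


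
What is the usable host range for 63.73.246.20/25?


Network: 63.73.246.0
Broadcast: 63.73.246.127
First usable = network + 1
Last usable = broadcast - 1
Range: 63.73.246.1 to 63.73.246.126


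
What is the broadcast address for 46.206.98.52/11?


Network: 46.192.0.0/11
Host bits = 21
Set all host bits to 1:
Broadcast: 46.223.255.255


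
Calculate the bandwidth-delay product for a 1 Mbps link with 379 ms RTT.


BDP = bandwidth * RTT
= 1 Mbps * 379 ms
= 1 * 1e6 * 379 / 1000 bits
= 379000 bits
= 47375 bytes
= 46.2646 KB
BDP = 379000 bits (47375 bytes)


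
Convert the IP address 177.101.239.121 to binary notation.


177 = 10110001
101 = 01100101
239 = 11101111
121 = 01111001
Binary: 10110001.01100101.11101111.01111001


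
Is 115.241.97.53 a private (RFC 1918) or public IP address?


RFC 1918 private ranges:
  10.0.0.0/8 (10.0.0.0 - 10.255.255.255)
  172.16.0.0/12 (172.16.0.0 - 172.31.255.255)
  192.168.0.0/16 (192.168.0.0 - 192.168.255.255)
Public (not in any RFC 1918 range)


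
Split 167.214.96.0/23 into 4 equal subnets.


New prefix = 23 + 2 = 25
Each subnet has 128 addresses
  167.214.96.0/25
  167.214.96.128/25
  167.214.97.0/25
  167.214.97.128/25
Subnets: 167.214.96.0/25, 167.214.96.128/25, 167.214.97.0/25, 167.214.97.128/25


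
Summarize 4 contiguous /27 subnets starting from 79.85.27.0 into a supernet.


Original prefix: /27
Number of subnets: 4 = 2^2
New prefix = 27 - 2 = 25
Supernet: 79.85.27.0/25


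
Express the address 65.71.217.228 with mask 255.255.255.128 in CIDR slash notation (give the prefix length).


Binary: 11111111.11111111.11111111.10000000
Count leading 1s
Prefix: /25


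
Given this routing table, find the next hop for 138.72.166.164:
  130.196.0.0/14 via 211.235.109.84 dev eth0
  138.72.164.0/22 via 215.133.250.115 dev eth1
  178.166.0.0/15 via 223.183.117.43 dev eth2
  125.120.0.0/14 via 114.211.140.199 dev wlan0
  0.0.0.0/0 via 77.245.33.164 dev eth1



Longest prefix match for 138.72.166.164:
  /14 130.196.0.0: no
  /22 138.72.164.0: MATCH
  /15 178.166.0.0: no
  /14 125.120.0.0: no
  /0 0.0.0.0: MATCH
Selected: next-hop 215.133.250.115 via eth1 (matched /22)


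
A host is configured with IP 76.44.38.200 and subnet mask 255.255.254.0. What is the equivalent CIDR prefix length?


Binary: 11111111.11111111.11111110.00000000
Count leading 1s
Prefix: /23


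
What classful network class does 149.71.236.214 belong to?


First octet: 149
Binary: 10010101
10xxxxxx -> Class B (128-191)
Class B, default mask 255.255.0.0 (/16)


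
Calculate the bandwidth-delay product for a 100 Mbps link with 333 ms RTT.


BDP = bandwidth * RTT
= 100 Mbps * 333 ms
= 100 * 1e6 * 333 / 1000 bits
= 33300000 bits
= 4162500 bytes
= 4064.9414 KB
BDP = 33300000 bits (4162500 bytes)


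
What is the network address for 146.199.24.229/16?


IP:   10010010.11000111.00011000.11100101
Mask: 11111111.11111111.00000000.00000000
AND operation:
Net:  10010010.11000111.00000000.00000000
Network: 146.199.0.0/16


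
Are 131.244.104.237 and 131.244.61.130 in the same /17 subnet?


Mask: 255.255.128.0
131.244.104.237 AND mask = 131.244.0.0
131.244.61.130 AND mask = 131.244.0.0
Yes, same subnet (131.244.0.0)


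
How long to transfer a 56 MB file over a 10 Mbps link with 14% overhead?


Effective throughput = 10 * (1 - 14/100) = 8.6 Mbps
File size in Mb = 56 * 8 = 448 Mb
Time = 448 / 8.6
Time = 52.093 seconds


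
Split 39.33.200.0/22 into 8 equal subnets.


New prefix = 22 + 3 = 25
Each subnet has 128 addresses
  39.33.200.0/25
  39.33.200.128/25
  39.33.201.0/25
  39.33.201.128/25
  39.33.202.0/25
  39.33.202.128/25
  39.33.203.0/25
  39.33.203.128/25
Subnets: 39.33.200.0/25, 39.33.200.128/25, 39.33.201.0/25, 39.33.201.128/25, 39.33.202.0/25, 39.33.202.128/25, 39.33.203.0/25, 39.33.203.128/25


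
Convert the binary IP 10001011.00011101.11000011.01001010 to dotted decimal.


10001011 = 139
00011101 = 29
11000011 = 195
01001010 = 74
IP: 139.29.195.74


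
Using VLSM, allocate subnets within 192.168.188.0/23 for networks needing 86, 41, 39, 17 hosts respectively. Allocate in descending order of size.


86 hosts -> /25 (126 usable): 192.168.188.0/25
41 hosts -> /26 (62 usable): 192.168.188.128/26
39 hosts -> /26 (62 usable): 192.168.188.192/26
17 hosts -> /27 (30 usable): 192.168.189.0/27
Allocation: 192.168.188.0/25 (86 hosts, 126 usable); 192.168.188.128/26 (41 hosts, 62 usable); 192.168.188.192/26 (39 hosts, 62 usable); 192.168.189.0/27 (17 hosts, 30 usable)


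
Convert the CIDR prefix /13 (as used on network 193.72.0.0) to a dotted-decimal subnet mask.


/13 means 13 network bits, 19 host bits
Binary: 11111111111110000000000000000000
Mask: 255.248.0.0


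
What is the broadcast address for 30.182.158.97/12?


Network: 30.176.0.0/12
Host bits = 20
Set all host bits to 1:
Broadcast: 30.191.255.255


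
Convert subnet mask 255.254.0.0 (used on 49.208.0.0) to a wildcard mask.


Subnet mask: 255.254.0.0
Wildcard = 255.255.255.255 - subnet mask
255 - 255 = 0
255 - 254 = 1
255 - 0 = 255
255 - 0 = 255
Wildcard: 0.1.255.255


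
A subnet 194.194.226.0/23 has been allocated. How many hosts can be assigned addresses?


Host bits = 32 - 23 = 9
Total addresses = 2^9 = 512
Usable = total - 2 (network and broadcast)
Usable hosts: 510


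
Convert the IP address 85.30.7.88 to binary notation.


85 = 01010101
30 = 00011110
7 = 00000111
88 = 01011000
Binary: 01010101.00011110.00000111.01011000


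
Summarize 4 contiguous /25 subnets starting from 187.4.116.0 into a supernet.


Original prefix: /25
Number of subnets: 4 = 2^2
New prefix = 25 - 2 = 23
Supernet: 187.4.116.0/23


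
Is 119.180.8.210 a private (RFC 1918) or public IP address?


RFC 1918 private ranges:
  10.0.0.0/8 (10.0.0.0 - 10.255.255.255)
  172.16.0.0/12 (172.16.0.0 - 172.31.255.255)
  192.168.0.0/16 (192.168.0.0 - 192.168.255.255)
Public (not in any RFC 1918 range)


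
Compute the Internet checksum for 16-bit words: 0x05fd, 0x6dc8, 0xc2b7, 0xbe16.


Sum all words (with carry folding):
+ 0x05fd = 0x05fd
+ 0x6dc8 = 0x73c5
+ 0xc2b7 = 0x367d
+ 0xbe16 = 0xf493
One's complement: ~0xf493
Checksum = 0x0b6c


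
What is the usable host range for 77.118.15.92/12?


Network: 77.112.0.0
Broadcast: 77.127.255.255
First usable = network + 1
Last usable = broadcast - 1
Range: 77.112.0.1 to 77.127.255.254


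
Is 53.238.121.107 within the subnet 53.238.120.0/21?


Subnet network: 53.238.120.0
Test IP AND mask: 53.238.120.0
Yes, 53.238.121.107 is in 53.238.120.0/21


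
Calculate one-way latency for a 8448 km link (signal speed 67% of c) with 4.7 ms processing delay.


Speed = 0.67 * 3e5 km/s = 201000 km/s
Propagation delay = 8448 / 201000 = 0.042 s = 42.0299 ms
Processing delay = 4.7 ms
Total one-way latency = 46.7299 ms


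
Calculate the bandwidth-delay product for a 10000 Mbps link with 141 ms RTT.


BDP = bandwidth * RTT
= 10000 Mbps * 141 ms
= 10000 * 1e6 * 141 / 1000 bits
= 1410000000 bits
= 176250000 bytes
= 172119.1406 KB
BDP = 1410000000 bits (176250000 bytes)


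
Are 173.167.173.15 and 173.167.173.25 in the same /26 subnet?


Mask: 255.255.255.192
173.167.173.15 AND mask = 173.167.173.0
173.167.173.25 AND mask = 173.167.173.0
Yes, same subnet (173.167.173.0)


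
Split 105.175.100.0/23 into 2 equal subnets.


New prefix = 23 + 1 = 24
Each subnet has 256 addresses
  105.175.100.0/24
  105.175.101.0/24
Subnets: 105.175.100.0/24, 105.175.101.0/24


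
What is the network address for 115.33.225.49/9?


IP:   01110011.00100001.11100001.00110001
Mask: 11111111.10000000.00000000.00000000
AND operation:
Net:  01110011.00000000.00000000.00000000
Network: 115.0.0.0/9


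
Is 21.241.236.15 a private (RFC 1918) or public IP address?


RFC 1918 private ranges:
  10.0.0.0/8 (10.0.0.0 - 10.255.255.255)
  172.16.0.0/12 (172.16.0.0 - 172.31.255.255)
  192.168.0.0/16 (192.168.0.0 - 192.168.255.255)
Public (not in any RFC 1918 range)


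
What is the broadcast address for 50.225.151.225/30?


Network: 50.225.151.224/30
Host bits = 2
Set all host bits to 1:
Broadcast: 50.225.151.227


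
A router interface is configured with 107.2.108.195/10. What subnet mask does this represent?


/10 means 10 network bits, 22 host bits
Binary: 11111111110000000000000000000000
Mask: 255.192.0.0


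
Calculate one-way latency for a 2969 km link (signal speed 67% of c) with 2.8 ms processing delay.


Speed = 0.67 * 3e5 km/s = 201000 km/s
Propagation delay = 2969 / 201000 = 0.0148 s = 14.7711 ms
Processing delay = 2.8 ms
Total one-way latency = 17.5711 ms


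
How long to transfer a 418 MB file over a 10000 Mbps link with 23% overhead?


Effective throughput = 10000 * (1 - 23/100) = 7700 Mbps
File size in Mb = 418 * 8 = 3344 Mb
Time = 3344 / 7700
Time = 0.4343 seconds


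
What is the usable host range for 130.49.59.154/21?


Network: 130.49.56.0
Broadcast: 130.49.63.255
First usable = network + 1
Last usable = broadcast - 1
Range: 130.49.56.1 to 130.49.63.254


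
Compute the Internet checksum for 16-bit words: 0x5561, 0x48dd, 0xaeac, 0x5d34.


Sum all words (with carry folding):
+ 0x5561 = 0x5561
+ 0x48dd = 0x9e3e
+ 0xaeac = 0x4ceb
+ 0x5d34 = 0xaa1f
One's complement: ~0xaa1f
Checksum = 0x55e0


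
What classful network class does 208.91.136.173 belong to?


First octet: 208
Binary: 11010000
110xxxxx -> Class C (192-223)
Class C, default mask 255.255.255.0 (/24)


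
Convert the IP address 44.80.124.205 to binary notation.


44 = 00101100
80 = 01010000
124 = 01111100
205 = 11001101
Binary: 00101100.01010000.01111100.11001101


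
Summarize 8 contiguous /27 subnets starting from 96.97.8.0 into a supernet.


Original prefix: /27
Number of subnets: 8 = 2^3
New prefix = 27 - 3 = 24
Supernet: 96.97.8.0/24


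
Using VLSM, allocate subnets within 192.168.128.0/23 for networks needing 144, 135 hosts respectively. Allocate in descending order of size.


144 hosts -> /24 (254 usable): 192.168.128.0/24
135 hosts -> /24 (254 usable): 192.168.129.0/24
Allocation: 192.168.128.0/24 (144 hosts, 254 usable); 192.168.129.0/24 (135 hosts, 254 usable)


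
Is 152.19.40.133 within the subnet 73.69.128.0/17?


Subnet network: 73.69.128.0
Test IP AND mask: 152.19.0.0
No, 152.19.40.133 is not in 73.69.128.0/17


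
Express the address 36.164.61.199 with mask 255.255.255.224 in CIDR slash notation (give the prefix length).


Binary: 11111111.11111111.11111111.11100000
Count leading 1s
Prefix: /27


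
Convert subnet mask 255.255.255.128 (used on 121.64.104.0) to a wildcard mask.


Subnet mask: 255.255.255.128
Wildcard = 255.255.255.255 - subnet mask
255 - 255 = 0
255 - 255 = 0
255 - 255 = 0
255 - 128 = 127
Wildcard: 0.0.0.127


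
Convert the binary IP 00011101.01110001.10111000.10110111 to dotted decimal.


00011101 = 29
01110001 = 113
10111000 = 184
10110111 = 183
IP: 29.113.184.183


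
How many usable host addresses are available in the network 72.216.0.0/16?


Host bits = 32 - 16 = 16
Total addresses = 2^16 = 65536
Usable = total - 2 (network and broadcast)
Usable hosts: 65534


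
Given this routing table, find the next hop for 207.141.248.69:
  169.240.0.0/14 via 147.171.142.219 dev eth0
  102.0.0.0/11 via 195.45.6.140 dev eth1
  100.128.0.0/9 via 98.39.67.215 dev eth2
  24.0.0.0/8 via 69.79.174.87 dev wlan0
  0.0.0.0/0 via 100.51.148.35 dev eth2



Longest prefix match for 207.141.248.69:
  /14 169.240.0.0: no
  /11 102.0.0.0: no
  /9 100.128.0.0: no
  /8 24.0.0.0: no
  /0 0.0.0.0: MATCH
Selected: next-hop 100.51.148.35 via eth2 (matched /0)


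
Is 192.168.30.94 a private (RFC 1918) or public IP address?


RFC 1918 private ranges:
  10.0.0.0/8 (10.0.0.0 - 10.255.255.255)
  172.16.0.0/12 (172.16.0.0 - 172.31.255.255)
  192.168.0.0/16 (192.168.0.0 - 192.168.255.255)
Private (in 192.168.0.0/16)


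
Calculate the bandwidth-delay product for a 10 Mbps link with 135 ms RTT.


BDP = bandwidth * RTT
= 10 Mbps * 135 ms
= 10 * 1e6 * 135 / 1000 bits
= 1350000 bits
= 168750 bytes
= 164.7949 KB
BDP = 1350000 bits (168750 bytes)


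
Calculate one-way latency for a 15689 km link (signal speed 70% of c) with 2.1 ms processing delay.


Speed = 0.7 * 3e5 km/s = 210000 km/s
Propagation delay = 15689 / 210000 = 0.0747 s = 74.7095 ms
Processing delay = 2.1 ms
Total one-way latency = 76.8095 ms


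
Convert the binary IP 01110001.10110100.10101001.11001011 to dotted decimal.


01110001 = 113
10110100 = 180
10101001 = 169
11001011 = 203
IP: 113.180.169.203


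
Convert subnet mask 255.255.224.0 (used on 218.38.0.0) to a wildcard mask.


Subnet mask: 255.255.224.0
Wildcard = 255.255.255.255 - subnet mask
255 - 255 = 0
255 - 255 = 0
255 - 224 = 31
255 - 0 = 255
Wildcard: 0.0.31.255


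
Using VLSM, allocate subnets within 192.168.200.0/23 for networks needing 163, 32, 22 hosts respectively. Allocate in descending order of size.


163 hosts -> /24 (254 usable): 192.168.200.0/24
32 hosts -> /26 (62 usable): 192.168.201.0/26
22 hosts -> /27 (30 usable): 192.168.201.64/27
Allocation: 192.168.200.0/24 (163 hosts, 254 usable); 192.168.201.0/26 (32 hosts, 62 usable); 192.168.201.64/27 (22 hosts, 30 usable)


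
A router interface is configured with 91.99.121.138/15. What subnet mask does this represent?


/15 means 15 network bits, 17 host bits
Binary: 11111111111111100000000000000000
Mask: 255.254.0.0


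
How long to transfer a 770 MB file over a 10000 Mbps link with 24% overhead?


Effective throughput = 10000 * (1 - 24/100) = 7600 Mbps
File size in Mb = 770 * 8 = 6160 Mb
Time = 6160 / 7600
Time = 0.8105 seconds


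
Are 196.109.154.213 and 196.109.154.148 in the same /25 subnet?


Mask: 255.255.255.128
196.109.154.213 AND mask = 196.109.154.128
196.109.154.148 AND mask = 196.109.154.128
Yes, same subnet (196.109.154.128)


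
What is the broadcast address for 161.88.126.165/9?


Network: 161.0.0.0/9
Host bits = 23
Set all host bits to 1:
Broadcast: 161.127.255.255


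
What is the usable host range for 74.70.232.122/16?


Network: 74.70.0.0
Broadcast: 74.70.255.255
First usable = network + 1
Last usable = broadcast - 1
Range: 74.70.0.1 to 74.70.255.254


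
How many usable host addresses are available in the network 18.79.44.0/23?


Host bits = 32 - 23 = 9
Total addresses = 2^9 = 512
Usable = total - 2 (network and broadcast)
Usable hosts: 510


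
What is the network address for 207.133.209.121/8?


IP:   11001111.10000101.11010001.01111001
Mask: 11111111.00000000.00000000.00000000
AND operation:
Net:  11001111.00000000.00000000.00000000
Network: 207.0.0.0/8


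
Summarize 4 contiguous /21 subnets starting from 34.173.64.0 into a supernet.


Original prefix: /21
Number of subnets: 4 = 2^2
New prefix = 21 - 2 = 19
Supernet: 34.173.64.0/19


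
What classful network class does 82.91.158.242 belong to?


First octet: 82
Binary: 01010010
0xxxxxxx -> Class A (1-126)
Class A, default mask 255.0.0.0 (/8)


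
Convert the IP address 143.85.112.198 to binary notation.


143 = 10001111
85 = 01010101
112 = 01110000
198 = 11000110
Binary: 10001111.01010101.01110000.11000110


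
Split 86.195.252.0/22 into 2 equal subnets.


New prefix = 22 + 1 = 23
Each subnet has 512 addresses
  86.195.252.0/23
  86.195.254.0/23
Subnets: 86.195.252.0/23, 86.195.254.0/23


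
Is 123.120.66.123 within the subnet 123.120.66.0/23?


Subnet network: 123.120.66.0
Test IP AND mask: 123.120.66.0
Yes, 123.120.66.123 is in 123.120.66.0/23


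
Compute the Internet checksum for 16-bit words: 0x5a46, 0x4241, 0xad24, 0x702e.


Sum all words (with carry folding):
+ 0x5a46 = 0x5a46
+ 0x4241 = 0x9c87
+ 0xad24 = 0x49ac
+ 0x702e = 0xb9da
One's complement: ~0xb9da
Checksum = 0x4625


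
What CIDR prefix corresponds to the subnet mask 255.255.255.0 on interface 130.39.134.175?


Binary: 11111111.11111111.11111111.00000000
Count leading 1s
Prefix: /24


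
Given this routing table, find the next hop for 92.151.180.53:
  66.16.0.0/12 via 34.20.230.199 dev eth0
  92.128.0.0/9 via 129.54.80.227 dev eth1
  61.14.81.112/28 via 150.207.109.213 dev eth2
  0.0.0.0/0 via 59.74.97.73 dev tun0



Longest prefix match for 92.151.180.53:
  /12 66.16.0.0: no
  /9 92.128.0.0: MATCH
  /28 61.14.81.112: no
  /0 0.0.0.0: MATCH
Selected: next-hop 129.54.80.227 via eth1 (matched /9)


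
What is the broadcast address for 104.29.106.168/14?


Network: 104.28.0.0/14
Host bits = 18
Set all host bits to 1:
Broadcast: 104.31.255.255


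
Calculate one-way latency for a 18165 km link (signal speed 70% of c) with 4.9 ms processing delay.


Speed = 0.7 * 3e5 km/s = 210000 km/s
Propagation delay = 18165 / 210000 = 0.0865 s = 86.5 ms
Processing delay = 4.9 ms
Total one-way latency = 91.4 ms


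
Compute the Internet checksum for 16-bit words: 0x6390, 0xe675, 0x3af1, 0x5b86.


Sum all words (with carry folding):
+ 0x6390 = 0x6390
+ 0xe675 = 0x4a06
+ 0x3af1 = 0x84f7
+ 0x5b86 = 0xe07d
One's complement: ~0xe07d
Checksum = 0x1f82


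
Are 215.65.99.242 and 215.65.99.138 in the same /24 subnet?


Mask: 255.255.255.0
215.65.99.242 AND mask = 215.65.99.0
215.65.99.138 AND mask = 215.65.99.0
Yes, same subnet (215.65.99.0)


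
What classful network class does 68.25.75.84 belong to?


First octet: 68
Binary: 01000100
0xxxxxxx -> Class A (1-126)
Class A, default mask 255.0.0.0 (/8)


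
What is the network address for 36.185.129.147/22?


IP:   00100100.10111001.10000001.10010011
Mask: 11111111.11111111.11111100.00000000
AND operation:
Net:  00100100.10111001.10000000.00000000
Network: 36.185.128.0/22


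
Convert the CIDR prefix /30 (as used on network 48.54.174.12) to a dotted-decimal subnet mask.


/30 means 30 network bits, 2 host bits
Binary: 11111111111111111111111111111100
Mask: 255.255.255.252


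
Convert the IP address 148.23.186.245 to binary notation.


148 = 10010100
23 = 00010111
186 = 10111010
245 = 11110101
Binary: 10010100.00010111.10111010.11110101


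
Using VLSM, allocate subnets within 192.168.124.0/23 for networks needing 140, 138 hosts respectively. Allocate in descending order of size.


140 hosts -> /24 (254 usable): 192.168.124.0/24
138 hosts -> /24 (254 usable): 192.168.125.0/24
Allocation: 192.168.124.0/24 (140 hosts, 254 usable); 192.168.125.0/24 (138 hosts, 254 usable)


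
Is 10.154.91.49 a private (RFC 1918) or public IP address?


RFC 1918 private ranges:
  10.0.0.0/8 (10.0.0.0 - 10.255.255.255)
  172.16.0.0/12 (172.16.0.0 - 172.31.255.255)
  192.168.0.0/16 (192.168.0.0 - 192.168.255.255)
Private (in 10.0.0.0/8)


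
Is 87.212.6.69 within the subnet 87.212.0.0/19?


Subnet network: 87.212.0.0
Test IP AND mask: 87.212.0.0
Yes, 87.212.6.69 is in 87.212.0.0/19


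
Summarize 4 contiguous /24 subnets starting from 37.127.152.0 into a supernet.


Original prefix: /24
Number of subnets: 4 = 2^2
New prefix = 24 - 2 = 22
Supernet: 37.127.152.0/22


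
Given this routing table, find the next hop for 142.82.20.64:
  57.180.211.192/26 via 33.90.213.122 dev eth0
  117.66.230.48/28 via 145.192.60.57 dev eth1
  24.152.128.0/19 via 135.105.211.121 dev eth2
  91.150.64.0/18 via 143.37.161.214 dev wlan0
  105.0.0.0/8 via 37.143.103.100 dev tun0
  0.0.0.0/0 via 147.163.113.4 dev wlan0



Longest prefix match for 142.82.20.64:
  /26 57.180.211.192: no
  /28 117.66.230.48: no
  /19 24.152.128.0: no
  /18 91.150.64.0: no
  /8 105.0.0.0: no
  /0 0.0.0.0: MATCH
Selected: next-hop 147.163.113.4 via wlan0 (matched /0)


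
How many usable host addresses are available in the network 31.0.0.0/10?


Host bits = 32 - 10 = 22
Total addresses = 2^22 = 4194304
Usable = total - 2 (network and broadcast)
Usable hosts: 4194302


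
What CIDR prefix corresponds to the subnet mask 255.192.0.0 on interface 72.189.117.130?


Binary: 11111111.11000000.00000000.00000000
Count leading 1s
Prefix: /10


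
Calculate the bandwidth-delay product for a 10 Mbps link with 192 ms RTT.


BDP = bandwidth * RTT
= 10 Mbps * 192 ms
= 10 * 1e6 * 192 / 1000 bits
= 1920000 bits
= 240000 bytes
= 234.375 KB
BDP = 1920000 bits (240000 bytes)


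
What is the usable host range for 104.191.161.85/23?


Network: 104.191.160.0
Broadcast: 104.191.161.255
First usable = network + 1
Last usable = broadcast - 1
Range: 104.191.160.1 to 104.191.161.254


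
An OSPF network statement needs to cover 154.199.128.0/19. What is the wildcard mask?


Subnet mask: 255.255.224.0
Wildcard = 255.255.255.255 - subnet mask
255 - 255 = 0
255 - 255 = 0
255 - 224 = 31
255 - 0 = 255
Wildcard: 0.0.31.255


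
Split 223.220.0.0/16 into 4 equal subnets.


New prefix = 16 + 2 = 18
Each subnet has 16384 addresses
  223.220.0.0/18
  223.220.64.0/18
  223.220.128.0/18
  223.220.192.0/18
Subnets: 223.220.0.0/18, 223.220.64.0/18, 223.220.128.0/18, 223.220.192.0/18


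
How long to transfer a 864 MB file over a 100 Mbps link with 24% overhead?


Effective throughput = 100 * (1 - 24/100) = 76 Mbps
File size in Mb = 864 * 8 = 6912 Mb
Time = 6912 / 76
Time = 90.9474 seconds


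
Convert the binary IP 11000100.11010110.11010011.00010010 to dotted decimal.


11000100 = 196
11010110 = 214
11010011 = 211
00010010 = 18
IP: 196.214.211.18


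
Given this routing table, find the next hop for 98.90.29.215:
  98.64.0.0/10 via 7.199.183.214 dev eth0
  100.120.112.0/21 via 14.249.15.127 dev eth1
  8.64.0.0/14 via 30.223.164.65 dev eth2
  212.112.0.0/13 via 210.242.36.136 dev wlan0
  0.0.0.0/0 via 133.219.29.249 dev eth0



Longest prefix match for 98.90.29.215:
  /10 98.64.0.0: MATCH
  /21 100.120.112.0: no
  /14 8.64.0.0: no
  /13 212.112.0.0: no
  /0 0.0.0.0: MATCH
Selected: next-hop 7.199.183.214 via eth0 (matched /10)


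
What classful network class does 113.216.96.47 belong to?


First octet: 113
Binary: 01110001
0xxxxxxx -> Class A (1-126)
Class A, default mask 255.0.0.0 (/8)


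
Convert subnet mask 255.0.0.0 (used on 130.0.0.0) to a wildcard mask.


Subnet mask: 255.0.0.0
Wildcard = 255.255.255.255 - subnet mask
255 - 255 = 0
255 - 0 = 255
255 - 0 = 255
255 - 0 = 255
Wildcard: 0.255.255.255


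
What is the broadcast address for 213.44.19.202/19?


Network: 213.44.0.0/19
Host bits = 13
Set all host bits to 1:
Broadcast: 213.44.31.255


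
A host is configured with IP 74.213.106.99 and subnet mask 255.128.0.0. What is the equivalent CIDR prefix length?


Binary: 11111111.10000000.00000000.00000000
Count leading 1s
Prefix: /9


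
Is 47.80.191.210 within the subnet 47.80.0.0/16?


Subnet network: 47.80.0.0
Test IP AND mask: 47.80.0.0
Yes, 47.80.191.210 is in 47.80.0.0/16


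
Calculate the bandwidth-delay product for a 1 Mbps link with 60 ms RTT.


BDP = bandwidth * RTT
= 1 Mbps * 60 ms
= 1 * 1e6 * 60 / 1000 bits
= 60000 bits
= 7500 bytes
= 7.3242 KB
BDP = 60000 bits (7500 bytes)


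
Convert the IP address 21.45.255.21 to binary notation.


21 = 00010101
45 = 00101101
255 = 11111111
21 = 00010101
Binary: 00010101.00101101.11111111.00010101


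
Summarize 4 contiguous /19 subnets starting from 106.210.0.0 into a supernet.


Original prefix: /19
Number of subnets: 4 = 2^2
New prefix = 19 - 2 = 17
Supernet: 106.210.0.0/17


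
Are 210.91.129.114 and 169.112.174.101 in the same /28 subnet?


Mask: 255.255.255.240
210.91.129.114 AND mask = 210.91.129.112
169.112.174.101 AND mask = 169.112.174.96
No, different subnets (210.91.129.112 vs 169.112.174.96)


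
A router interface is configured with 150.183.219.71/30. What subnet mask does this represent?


/30 means 30 network bits, 2 host bits
Binary: 11111111111111111111111111111100
Mask: 255.255.255.252


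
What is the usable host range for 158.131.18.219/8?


Network: 158.0.0.0
Broadcast: 158.255.255.255
First usable = network + 1
Last usable = broadcast - 1
Range: 158.0.0.1 to 158.255.255.254


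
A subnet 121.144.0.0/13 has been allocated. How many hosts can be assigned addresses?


Host bits = 32 - 13 = 19
Total addresses = 2^19 = 524288
Usable = total - 2 (network and broadcast)
Usable hosts: 524286


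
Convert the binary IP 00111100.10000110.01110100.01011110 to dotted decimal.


00111100 = 60
10000110 = 134
01110100 = 116
01011110 = 94
IP: 60.134.116.94


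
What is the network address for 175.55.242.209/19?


IP:   10101111.00110111.11110010.11010001
Mask: 11111111.11111111.11100000.00000000
AND operation:
Net:  10101111.00110111.11100000.00000000
Network: 175.55.224.0/19


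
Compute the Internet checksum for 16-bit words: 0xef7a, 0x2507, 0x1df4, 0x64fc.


Sum all words (with carry folding):
+ 0xef7a = 0xef7a
+ 0x2507 = 0x1482
+ 0x1df4 = 0x3276
+ 0x64fc = 0x9772
One's complement: ~0x9772
Checksum = 0x688d


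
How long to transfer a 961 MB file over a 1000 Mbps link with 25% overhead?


Effective throughput = 1000 * (1 - 25/100) = 750 Mbps
File size in Mb = 961 * 8 = 7688 Mb
Time = 7688 / 750
Time = 10.2507 seconds


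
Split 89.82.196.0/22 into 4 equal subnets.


New prefix = 22 + 2 = 24
Each subnet has 256 addresses
  89.82.196.0/24
  89.82.197.0/24
  89.82.198.0/24
  89.82.199.0/24
Subnets: 89.82.196.0/24, 89.82.197.0/24, 89.82.198.0/24, 89.82.199.0/24


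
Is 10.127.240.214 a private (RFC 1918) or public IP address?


RFC 1918 private ranges:
  10.0.0.0/8 (10.0.0.0 - 10.255.255.255)
  172.16.0.0/12 (172.16.0.0 - 172.31.255.255)
  192.168.0.0/16 (192.168.0.0 - 192.168.255.255)
Private (in 10.0.0.0/8)


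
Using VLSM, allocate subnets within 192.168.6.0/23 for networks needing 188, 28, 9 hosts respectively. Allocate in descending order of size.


188 hosts -> /24 (254 usable): 192.168.6.0/24
28 hosts -> /27 (30 usable): 192.168.7.0/27
9 hosts -> /28 (14 usable): 192.168.7.32/28
Allocation: 192.168.6.0/24 (188 hosts, 254 usable); 192.168.7.0/27 (28 hosts, 30 usable); 192.168.7.32/28 (9 hosts, 14 usable)


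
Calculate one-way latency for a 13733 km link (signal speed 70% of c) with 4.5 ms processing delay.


Speed = 0.7 * 3e5 km/s = 210000 km/s
Propagation delay = 13733 / 210000 = 0.0654 s = 65.3952 ms
Processing delay = 4.5 ms
Total one-way latency = 69.8952 ms


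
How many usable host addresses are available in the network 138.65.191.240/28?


Host bits = 32 - 28 = 4
Total addresses = 2^4 = 16
Usable = total - 2 (network and broadcast)
Usable hosts: 14


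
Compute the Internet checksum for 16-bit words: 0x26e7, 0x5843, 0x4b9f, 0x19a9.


Sum all words (with carry folding):
+ 0x26e7 = 0x26e7
+ 0x5843 = 0x7f2a
+ 0x4b9f = 0xcac9
+ 0x19a9 = 0xe472
One's complement: ~0xe472
Checksum = 0x1b8d


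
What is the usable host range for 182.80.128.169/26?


Network: 182.80.128.128
Broadcast: 182.80.128.191
First usable = network + 1
Last usable = broadcast - 1
Range: 182.80.128.129 to 182.80.128.190


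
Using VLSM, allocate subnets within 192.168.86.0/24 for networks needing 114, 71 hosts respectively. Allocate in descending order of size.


114 hosts -> /25 (126 usable): 192.168.86.0/25
71 hosts -> /25 (126 usable): 192.168.86.128/25
Allocation: 192.168.86.0/25 (114 hosts, 126 usable); 192.168.86.128/25 (71 hosts, 126 usable)


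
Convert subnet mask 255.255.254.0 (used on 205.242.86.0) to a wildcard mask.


Subnet mask: 255.255.254.0
Wildcard = 255.255.255.255 - subnet mask
255 - 255 = 0
255 - 255 = 0
255 - 254 = 1
255 - 0 = 255
Wildcard: 0.0.1.255


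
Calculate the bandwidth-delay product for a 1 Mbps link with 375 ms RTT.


BDP = bandwidth * RTT
= 1 Mbps * 375 ms
= 1 * 1e6 * 375 / 1000 bits
= 375000 bits
= 46875 bytes
= 45.7764 KB
BDP = 375000 bits (46875 bytes)


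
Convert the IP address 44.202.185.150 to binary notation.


44 = 00101100
202 = 11001010
185 = 10111001
150 = 10010110
Binary: 00101100.11001010.10111001.10010110


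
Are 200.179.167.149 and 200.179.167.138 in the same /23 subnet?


Mask: 255.255.254.0
200.179.167.149 AND mask = 200.179.166.0
200.179.167.138 AND mask = 200.179.166.0
Yes, same subnet (200.179.166.0)


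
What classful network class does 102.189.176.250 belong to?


First octet: 102
Binary: 01100110
0xxxxxxx -> Class A (1-126)
Class A, default mask 255.0.0.0 (/8)


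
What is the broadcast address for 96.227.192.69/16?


Network: 96.227.0.0/16
Host bits = 16
Set all host bits to 1:
Broadcast: 96.227.255.255


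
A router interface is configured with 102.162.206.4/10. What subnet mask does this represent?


/10 means 10 network bits, 22 host bits
Binary: 11111111110000000000000000000000
Mask: 255.192.0.0


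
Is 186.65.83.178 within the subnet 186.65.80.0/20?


Subnet network: 186.65.80.0
Test IP AND mask: 186.65.80.0
Yes, 186.65.83.178 is in 186.65.80.0/20


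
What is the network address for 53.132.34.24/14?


IP:   00110101.10000100.00100010.00011000
Mask: 11111111.11111100.00000000.00000000
AND operation:
Net:  00110101.10000100.00000000.00000000
Network: 53.132.0.0/14


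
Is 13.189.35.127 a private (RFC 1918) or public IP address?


RFC 1918 private ranges:
  10.0.0.0/8 (10.0.0.0 - 10.255.255.255)
  172.16.0.0/12 (172.16.0.0 - 172.31.255.255)
  192.168.0.0/16 (192.168.0.0 - 192.168.255.255)
Public (not in any RFC 1918 range)


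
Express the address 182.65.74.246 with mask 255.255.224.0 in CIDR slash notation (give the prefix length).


Binary: 11111111.11111111.11100000.00000000
Count leading 1s
Prefix: /19


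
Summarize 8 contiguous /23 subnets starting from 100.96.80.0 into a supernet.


Original prefix: /23
Number of subnets: 8 = 2^3
New prefix = 23 - 3 = 20
Supernet: 100.96.80.0/20


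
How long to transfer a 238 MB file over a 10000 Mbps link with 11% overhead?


Effective throughput = 10000 * (1 - 11/100) = 8900 Mbps
File size in Mb = 238 * 8 = 1904 Mb
Time = 1904 / 8900
Time = 0.2139 seconds


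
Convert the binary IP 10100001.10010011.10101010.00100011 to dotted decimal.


10100001 = 161
10010011 = 147
10101010 = 170
00100011 = 35
IP: 161.147.170.35


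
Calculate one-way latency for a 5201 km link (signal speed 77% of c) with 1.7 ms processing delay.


Speed = 0.77 * 3e5 km/s = 231000 km/s
Propagation delay = 5201 / 231000 = 0.0225 s = 22.5152 ms
Processing delay = 1.7 ms
Total one-way latency = 24.2152 ms


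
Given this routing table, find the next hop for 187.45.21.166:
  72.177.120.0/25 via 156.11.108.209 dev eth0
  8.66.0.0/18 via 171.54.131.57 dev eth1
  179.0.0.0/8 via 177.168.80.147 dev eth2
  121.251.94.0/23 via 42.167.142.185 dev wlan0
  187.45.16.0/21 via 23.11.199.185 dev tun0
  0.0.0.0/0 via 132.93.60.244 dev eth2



Longest prefix match for 187.45.21.166:
  /25 72.177.120.0: no
  /18 8.66.0.0: no
  /8 179.0.0.0: no
  /23 121.251.94.0: no
  /21 187.45.16.0: MATCH
  /0 0.0.0.0: MATCH
Selected: next-hop 23.11.199.185 via tun0 (matched /21)


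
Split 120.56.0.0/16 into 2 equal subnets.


New prefix = 16 + 1 = 17
Each subnet has 32768 addresses
  120.56.0.0/17
  120.56.128.0/17
Subnets: 120.56.0.0/17, 120.56.128.0/17


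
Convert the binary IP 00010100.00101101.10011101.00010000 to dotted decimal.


00010100 = 20
00101101 = 45
10011101 = 157
00010000 = 16
IP: 20.45.157.16


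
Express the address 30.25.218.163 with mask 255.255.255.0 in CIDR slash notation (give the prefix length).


Binary: 11111111.11111111.11111111.00000000
Count leading 1s
Prefix: /24


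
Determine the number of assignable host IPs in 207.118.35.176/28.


Host bits = 32 - 28 = 4
Total addresses = 2^4 = 16
Usable = total - 2 (network and broadcast)
Usable hosts: 14


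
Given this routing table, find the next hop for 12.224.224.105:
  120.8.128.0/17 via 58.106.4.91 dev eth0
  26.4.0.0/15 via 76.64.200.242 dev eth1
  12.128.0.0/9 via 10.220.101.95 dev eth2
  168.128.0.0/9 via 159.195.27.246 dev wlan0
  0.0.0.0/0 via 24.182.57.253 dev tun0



Longest prefix match for 12.224.224.105:
  /17 120.8.128.0: no
  /15 26.4.0.0: no
  /9 12.128.0.0: MATCH
  /9 168.128.0.0: no
  /0 0.0.0.0: MATCH
Selected: next-hop 10.220.101.95 via eth2 (matched /9)


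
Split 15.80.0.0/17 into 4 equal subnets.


New prefix = 17 + 2 = 19
Each subnet has 8192 addresses
  15.80.0.0/19
  15.80.32.0/19
  15.80.64.0/19
  15.80.96.0/19
Subnets: 15.80.0.0/19, 15.80.32.0/19, 15.80.64.0/19, 15.80.96.0/19


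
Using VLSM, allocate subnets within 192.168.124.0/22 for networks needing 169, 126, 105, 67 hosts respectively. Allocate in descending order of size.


169 hosts -> /24 (254 usable): 192.168.124.0/24
126 hosts -> /25 (126 usable): 192.168.125.0/25
105 hosts -> /25 (126 usable): 192.168.125.128/25
67 hosts -> /25 (126 usable): 192.168.126.0/25
Allocation: 192.168.124.0/24 (169 hosts, 254 usable); 192.168.125.0/25 (126 hosts, 126 usable); 192.168.125.128/25 (105 hosts, 126 usable); 192.168.126.0/25 (67 hosts, 126 usable)


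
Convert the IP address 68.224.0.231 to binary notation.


68 = 01000100
224 = 11100000
0 = 00000000
231 = 11100111
Binary: 01000100.11100000.00000000.11100111


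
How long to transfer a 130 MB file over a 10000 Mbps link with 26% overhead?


Effective throughput = 10000 * (1 - 26/100) = 7400 Mbps
File size in Mb = 130 * 8 = 1040 Mb
Time = 1040 / 7400
Time = 0.1405 seconds


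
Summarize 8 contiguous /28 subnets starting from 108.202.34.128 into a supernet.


Original prefix: /28
Number of subnets: 8 = 2^3
New prefix = 28 - 3 = 25
Supernet: 108.202.34.128/25


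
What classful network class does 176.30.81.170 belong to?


First octet: 176
Binary: 10110000
10xxxxxx -> Class B (128-191)
Class B, default mask 255.255.0.0 (/16)


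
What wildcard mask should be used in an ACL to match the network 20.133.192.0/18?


Subnet mask: 255.255.192.0
Wildcard = 255.255.255.255 - subnet mask
255 - 255 = 0
255 - 255 = 0
255 - 192 = 63
255 - 0 = 255
Wildcard: 0.0.63.255


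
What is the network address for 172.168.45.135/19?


IP:   10101100.10101000.00101101.10000111
Mask: 11111111.11111111.11100000.00000000
AND operation:
Net:  10101100.10101000.00100000.00000000
Network: 172.168.32.0/19


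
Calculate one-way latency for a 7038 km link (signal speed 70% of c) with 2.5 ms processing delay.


Speed = 0.7 * 3e5 km/s = 210000 km/s
Propagation delay = 7038 / 210000 = 0.0335 s = 33.5143 ms
Processing delay = 2.5 ms
Total one-way latency = 36.0143 ms


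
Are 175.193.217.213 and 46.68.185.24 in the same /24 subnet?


Mask: 255.255.255.0
175.193.217.213 AND mask = 175.193.217.0
46.68.185.24 AND mask = 46.68.185.0
No, different subnets (175.193.217.0 vs 46.68.185.0)


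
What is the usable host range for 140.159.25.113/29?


Network: 140.159.25.112
Broadcast: 140.159.25.119
First usable = network + 1
Last usable = broadcast - 1
Range: 140.159.25.113 to 140.159.25.118


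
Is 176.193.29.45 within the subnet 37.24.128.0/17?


Subnet network: 37.24.128.0
Test IP AND mask: 176.193.0.0
No, 176.193.29.45 is not in 37.24.128.0/17


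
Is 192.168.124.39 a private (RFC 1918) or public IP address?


RFC 1918 private ranges:
  10.0.0.0/8 (10.0.0.0 - 10.255.255.255)
  172.16.0.0/12 (172.16.0.0 - 172.31.255.255)
  192.168.0.0/16 (192.168.0.0 - 192.168.255.255)
Private (in 192.168.0.0/16)


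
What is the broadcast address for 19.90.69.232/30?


Network: 19.90.69.232/30
Host bits = 2
Set all host bits to 1:
Broadcast: 19.90.69.235


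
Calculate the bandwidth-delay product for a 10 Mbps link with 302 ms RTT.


BDP = bandwidth * RTT
= 10 Mbps * 302 ms
= 10 * 1e6 * 302 / 1000 bits
= 3020000 bits
= 377500 bytes
= 368.6523 KB
BDP = 3020000 bits (377500 bytes)


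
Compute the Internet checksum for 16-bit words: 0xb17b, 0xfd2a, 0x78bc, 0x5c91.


Sum all words (with carry folding):
+ 0xb17b = 0xb17b
+ 0xfd2a = 0xaea6
+ 0x78bc = 0x2763
+ 0x5c91 = 0x83f4
One's complement: ~0x83f4
Checksum = 0x7c0b


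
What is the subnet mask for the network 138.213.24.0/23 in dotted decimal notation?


/23 means 23 network bits, 9 host bits
Binary: 11111111111111111111111000000000
Mask: 255.255.254.0


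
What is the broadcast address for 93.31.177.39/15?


Network: 93.30.0.0/15
Host bits = 17
Set all host bits to 1:
Broadcast: 93.31.255.255


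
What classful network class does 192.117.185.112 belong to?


First octet: 192
Binary: 11000000
110xxxxx -> Class C (192-223)
Class C, default mask 255.255.255.0 (/24)


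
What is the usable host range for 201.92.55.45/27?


Network: 201.92.55.32
Broadcast: 201.92.55.63
First usable = network + 1
Last usable = broadcast - 1
Range: 201.92.55.33 to 201.92.55.62


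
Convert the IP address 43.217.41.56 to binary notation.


43 = 00101011
217 = 11011001
41 = 00101001
56 = 00111000
Binary: 00101011.11011001.00101001.00111000


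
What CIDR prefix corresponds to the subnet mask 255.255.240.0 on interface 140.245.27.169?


Binary: 11111111.11111111.11110000.00000000
Count leading 1s
Prefix: /20


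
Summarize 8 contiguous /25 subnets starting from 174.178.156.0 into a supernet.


Original prefix: /25
Number of subnets: 8 = 2^3
New prefix = 25 - 3 = 22
Supernet: 174.178.156.0/22


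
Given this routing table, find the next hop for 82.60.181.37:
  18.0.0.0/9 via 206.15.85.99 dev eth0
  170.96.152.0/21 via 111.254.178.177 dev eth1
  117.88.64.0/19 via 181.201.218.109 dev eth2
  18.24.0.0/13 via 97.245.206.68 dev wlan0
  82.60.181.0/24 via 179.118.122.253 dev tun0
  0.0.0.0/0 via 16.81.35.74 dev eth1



Longest prefix match for 82.60.181.37:
  /9 18.0.0.0: no
  /21 170.96.152.0: no
  /19 117.88.64.0: no
  /13 18.24.0.0: no
  /24 82.60.181.0: MATCH
  /0 0.0.0.0: MATCH
Selected: next-hop 179.118.122.253 via tun0 (matched /24)


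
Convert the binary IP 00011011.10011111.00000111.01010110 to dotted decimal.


00011011 = 27
10011111 = 159
00000111 = 7
01010110 = 86
IP: 27.159.7.86


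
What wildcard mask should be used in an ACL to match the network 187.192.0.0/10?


Subnet mask: 255.192.0.0
Wildcard = 255.255.255.255 - subnet mask
255 - 255 = 0
255 - 192 = 63
255 - 0 = 255
255 - 0 = 255
Wildcard: 0.63.255.255


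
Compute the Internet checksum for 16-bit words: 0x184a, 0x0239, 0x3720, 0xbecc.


Sum all words (with carry folding):
+ 0x184a = 0x184a
+ 0x0239 = 0x1a83
+ 0x3720 = 0x51a3
+ 0xbecc = 0x1070
One's complement: ~0x1070
Checksum = 0xef8f


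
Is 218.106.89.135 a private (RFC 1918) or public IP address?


RFC 1918 private ranges:
  10.0.0.0/8 (10.0.0.0 - 10.255.255.255)
  172.16.0.0/12 (172.16.0.0 - 172.31.255.255)
  192.168.0.0/16 (192.168.0.0 - 192.168.255.255)
Public (not in any RFC 1918 range)


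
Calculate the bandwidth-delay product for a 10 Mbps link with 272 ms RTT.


BDP = bandwidth * RTT
= 10 Mbps * 272 ms
= 10 * 1e6 * 272 / 1000 bits
= 2720000 bits
= 340000 bytes
= 332.0312 KB
BDP = 2720000 bits (340000 bytes)
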